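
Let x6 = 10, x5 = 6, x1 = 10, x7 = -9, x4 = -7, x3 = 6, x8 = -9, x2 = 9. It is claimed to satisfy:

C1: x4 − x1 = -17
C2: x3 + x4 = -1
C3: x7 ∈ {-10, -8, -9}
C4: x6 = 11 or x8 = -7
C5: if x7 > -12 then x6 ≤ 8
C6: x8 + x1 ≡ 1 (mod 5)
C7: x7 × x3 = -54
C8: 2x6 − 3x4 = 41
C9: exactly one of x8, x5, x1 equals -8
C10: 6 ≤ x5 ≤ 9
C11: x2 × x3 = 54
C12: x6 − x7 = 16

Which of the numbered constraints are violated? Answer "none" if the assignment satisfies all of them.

The assignment fails constraints 4, 5, 9, 12.

C1: x4 − x1 = -7 − 10 = -17  yes
C2: x3 + x4 = 6 + (-7) = -1  yes
C3: x7 = -9 is in {-10, -8, -9}  yes
C4: x6 = 10 ≠ 11 and x8 = -9 ≠ -7; both disjuncts false  no
C5: x7 = -9 > -12, so we need x6 ≤ 8; but x6 = 10 > 8  no
C6: x8 + x1 = 1; 1 mod 5 = 1  yes
C7: x7 × x3 = -9 × 6 = -54  yes
C8: 2x6 − 3x4 = 2(10) − 3(-7) = 41  yes
C9: x8=-9, x5=6, x1=10; 0 of them equal -8, not exactly one  no
C10: x5 = 6 lies in [6, 9]  yes
C11: x2 × x3 = 9 × 6 = 54  yes
C12: x6 − x7 = 10 − (-9) = 19, not 16  no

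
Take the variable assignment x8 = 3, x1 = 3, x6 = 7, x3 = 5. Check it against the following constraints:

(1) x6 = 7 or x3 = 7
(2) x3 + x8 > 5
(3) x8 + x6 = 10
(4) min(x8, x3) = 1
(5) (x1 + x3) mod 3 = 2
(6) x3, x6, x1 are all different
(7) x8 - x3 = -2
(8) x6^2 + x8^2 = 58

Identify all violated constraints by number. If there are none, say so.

(1) x6 = 7 = 7 (first disjunct)  OK
(2) x3 + x8 = 5 + 3 = 8; 8 > 5  OK
(3) x8 + x6 = 3 + 7 = 10  OK
(4) min(3, 5) = 3, not 1  FAIL
(5) x1 + x3 = 8; 8 mod 3 = 2  OK
(6) values 5, 7, 3 are pairwise distinct  OK
(7) x8 - x3 = 3 - 5 = -2  OK
(8) x6^2 + x8^2 = 7^2 + 3^2 = 49 + 9 = 58  OK

Constraint 4 is violated.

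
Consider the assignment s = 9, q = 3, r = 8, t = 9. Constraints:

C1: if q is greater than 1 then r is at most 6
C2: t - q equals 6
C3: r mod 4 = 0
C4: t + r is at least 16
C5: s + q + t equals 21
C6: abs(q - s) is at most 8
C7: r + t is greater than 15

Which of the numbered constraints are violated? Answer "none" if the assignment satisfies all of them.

No — constraint 1 is not satisfied.

C1: q = 3 > 1, so we need r ≤ 6; but r = 8 > 6  false
C2: t - q = 9 - 3 = 6  true
C3: 8 mod 4 = 0  true
C4: t + r = 9 + 8 = 17; 17 ≥ 16  true
C5: s + q + t = 9 + 3 + 9 = 21  true
C6: abs(3 - 9) = 6; 6 ≤ 8  true
C7: r + t = 8 + 9 = 17; 17 > 15  true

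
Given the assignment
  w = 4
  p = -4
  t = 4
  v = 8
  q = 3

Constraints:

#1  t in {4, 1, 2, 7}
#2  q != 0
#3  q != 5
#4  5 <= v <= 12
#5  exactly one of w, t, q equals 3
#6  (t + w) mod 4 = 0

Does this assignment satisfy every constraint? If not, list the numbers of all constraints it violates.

#1 t = 4 is in {4, 1, 2, 7} — OK.
#2 q = 3, and 3 ≠ 0 — OK.
#3 q = 3, and 3 ≠ 5 — OK.
#4 v = 8 lies in [5, 12] — OK.
#5 w=4, t=4, q=3; 1 of them equals 3 — OK.
#6 t + w = 8; 8 mod 4 = 0 — OK.

Yes — all constraints hold.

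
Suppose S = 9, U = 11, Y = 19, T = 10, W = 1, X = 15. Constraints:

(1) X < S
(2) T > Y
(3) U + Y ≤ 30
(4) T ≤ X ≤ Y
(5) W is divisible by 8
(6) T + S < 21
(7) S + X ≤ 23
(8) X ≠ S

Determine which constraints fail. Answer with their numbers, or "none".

(1) X = 15, S = 9; 15 ≥ 9 (want <)  no
(2) T = 10, Y = 19; 10 ≤ 19 (want >)  no
(3) U + Y = 11 + 19 = 30; 30 ≤ 30  yes
(4) values 10 ≤ 15 ≤ 19  yes
(5) 1 = 8×0 + 1, so 8 does not divide 1  no
(6) T + S = 10 + 9 = 19; 19 < 21  yes
(7) S + X = 9 + 15 = 24; 24 > 23, bound 23 not met  no
(8) X = 15, S = 9; distinct  yes

Constraints 1, 2, 5, 7 are violated.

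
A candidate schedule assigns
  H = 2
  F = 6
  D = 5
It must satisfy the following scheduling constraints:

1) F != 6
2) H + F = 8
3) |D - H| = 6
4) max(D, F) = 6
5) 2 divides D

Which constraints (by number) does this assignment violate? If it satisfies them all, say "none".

1) F = 6, but 6 is required to differ — violated.
2) H + F = 2 + 6 = 8 — OK.
3) |5 - 2| = 3, not 6 — violated.
4) max(5, 6) = 6 — OK.
5) 5 = 2*2 + 1, so 2 does not divide 5 — violated.

Violated: 1, 3, 5.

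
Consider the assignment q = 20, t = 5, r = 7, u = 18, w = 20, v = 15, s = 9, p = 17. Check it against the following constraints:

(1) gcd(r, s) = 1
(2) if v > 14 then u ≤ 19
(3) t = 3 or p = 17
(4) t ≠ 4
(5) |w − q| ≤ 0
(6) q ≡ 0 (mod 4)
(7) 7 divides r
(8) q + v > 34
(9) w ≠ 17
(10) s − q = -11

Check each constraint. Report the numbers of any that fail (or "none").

The assignment satisfies every constraint.

(1) gcd(7, 9) = 1  yes
(2) v = 15 > 14, so we need u ≤ 19; u = 18 ≤ 19  yes
(3) t = 5 ≠ 3, but p = 17 = 17 (second disjunct)  yes
(4) t = 5, and 5 ≠ 4  yes
(5) |20 − 20| = 0; 0 ≤ 0  yes
(6) 20 mod 4 = 0  yes
(7) 7 / 7 = 1, so 7 divides 7  yes
(8) q + v = 20 + 15 = 35; 35 > 34  yes
(9) w = 20, and 20 ≠ 17  yes
(10) s − q = 9 − 20 = -11  yes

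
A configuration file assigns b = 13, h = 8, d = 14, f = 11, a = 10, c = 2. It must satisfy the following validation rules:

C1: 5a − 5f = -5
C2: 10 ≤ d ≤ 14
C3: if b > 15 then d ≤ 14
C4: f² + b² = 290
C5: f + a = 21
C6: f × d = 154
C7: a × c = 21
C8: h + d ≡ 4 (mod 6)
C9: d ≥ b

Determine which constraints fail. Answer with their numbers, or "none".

No — constraint 7 is not satisfied.

C1: 5a − 5f = 5(10) − 5(11) = -5 — OK.
C2: d = 14 lies in [10, 14] — OK.
C3: b = 13, not > 15; antecedent false, conditional vacuously true — OK.
C4: f² + b² = 11² + 13² = 121 + 169 = 290 — OK.
C5: f + a = 11 + 10 = 21 — OK.
C6: f × d = 11 × 14 = 154 — OK.
C7: a × c = 10 × 2 = 20, not 21 — violated.
C8: h + d = 22; 22 mod 6 = 4 — OK.
C9: d = 14, b = 13; 14 ≥ 13 — OK.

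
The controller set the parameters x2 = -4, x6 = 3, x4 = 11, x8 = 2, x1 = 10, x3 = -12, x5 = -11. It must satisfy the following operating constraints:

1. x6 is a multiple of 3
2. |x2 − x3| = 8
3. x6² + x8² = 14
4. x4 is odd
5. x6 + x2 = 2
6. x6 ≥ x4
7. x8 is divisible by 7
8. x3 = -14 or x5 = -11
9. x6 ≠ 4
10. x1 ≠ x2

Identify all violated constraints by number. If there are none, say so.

Constraints 3, 5, 6, 7 do not hold.

1. 3 / 3 = 1, so 3 divides 3  ✓
2. |-4 − (-12)| = 8  ✓
3. x6² + x8² = 3² + 2² = 9 + 4 = 13, not 14  ✗
4. x4 = 11 is odd  ✓
5. x6 + x2 = 3 + (-4) = -1, not 2  ✗
6. x6 = 3, x4 = 11; 3 < 11 (want ≥)  ✗
7. 2 = 7×0 + 2, so 7 does not divide 2  ✗
8. x3 = -12 ≠ -14, but x5 = -11 = -11 (second disjunct)  ✓
9. x6 = 3, and 3 ≠ 4  ✓
10. x1 = 10, x2 = -4; distinct  ✓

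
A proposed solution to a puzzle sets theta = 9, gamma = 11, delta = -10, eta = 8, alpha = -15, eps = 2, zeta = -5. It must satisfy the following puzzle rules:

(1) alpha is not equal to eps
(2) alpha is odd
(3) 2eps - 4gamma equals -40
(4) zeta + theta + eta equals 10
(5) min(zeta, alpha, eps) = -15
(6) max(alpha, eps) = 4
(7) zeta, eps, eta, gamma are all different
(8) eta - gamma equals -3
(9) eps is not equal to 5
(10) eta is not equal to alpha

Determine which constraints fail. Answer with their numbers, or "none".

(1) alpha = -15, eps = 2; distinct — holds.
(2) alpha = -15 is odd — holds.
(3) 2eps - 4gamma = 2(2) - 4(11) = -40 — holds.
(4) zeta + theta + eta = -5 + 9 + 8 = 12, not 10 — fails.
(5) min(-5, -15, 2) = -15 — holds.
(6) max(-15, 2) = 2, not 4 — fails.
(7) values -5, 2, 8, 11 are pairwise distinct — holds.
(8) eta - gamma = 8 - 11 = -3 — holds.
(9) eps = 2, and 2 ≠ 5 — holds.
(10) eta = 8, alpha = -15; distinct — holds.

Violated: 4 and 6.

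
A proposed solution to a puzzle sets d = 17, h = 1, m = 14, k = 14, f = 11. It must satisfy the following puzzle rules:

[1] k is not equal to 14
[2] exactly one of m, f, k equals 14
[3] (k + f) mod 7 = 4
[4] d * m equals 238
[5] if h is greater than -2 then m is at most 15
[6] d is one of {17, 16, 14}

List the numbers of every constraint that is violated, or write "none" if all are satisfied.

No — constraints 1 and 2 are not satisfied.

[1] k = 14, but 14 is required to differ  false
[2] m=14, f=11, k=14; 2 of them equal 14, not exactly one  false
[3] k + f = 25; 25 mod 7 = 4  true
[4] d * m = 17 * 14 = 238  true
[5] h = 1 > -2, so we need m ≤ 15; m = 14 ≤ 15  true
[6] d = 17 is in {17, 16, 14}  true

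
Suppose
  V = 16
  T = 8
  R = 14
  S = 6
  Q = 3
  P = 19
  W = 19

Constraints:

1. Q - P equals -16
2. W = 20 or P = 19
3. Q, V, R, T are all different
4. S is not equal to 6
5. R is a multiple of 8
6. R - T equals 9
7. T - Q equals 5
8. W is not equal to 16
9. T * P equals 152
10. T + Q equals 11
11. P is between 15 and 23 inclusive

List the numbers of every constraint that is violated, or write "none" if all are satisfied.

Constraints 4, 5, and 6 are violated.

1. Q - P = 3 - 19 = -16  holds
2. W = 19 ≠ 20, but P = 19 = 19 (second disjunct)  holds
3. values 3, 16, 14, 8 are pairwise distinct  holds
4. S = 6, but 6 is required to differ  fails
5. 14 = 8*1 + 6, so 8 does not divide 14  fails
6. R - T = 14 - 8 = 6, not 9  fails
7. T - Q = 8 - 3 = 5  holds
8. W = 19, and 19 ≠ 16  holds
9. T * P = 8 * 19 = 152  holds
10. T + Q = 8 + 3 = 11  holds
11. P = 19 lies in [15, 23]  holds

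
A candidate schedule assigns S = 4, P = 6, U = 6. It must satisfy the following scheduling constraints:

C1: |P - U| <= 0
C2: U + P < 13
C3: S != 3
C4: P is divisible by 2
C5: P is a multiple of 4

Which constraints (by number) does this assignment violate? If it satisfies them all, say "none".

C1: |6 - 6| = 0; 0 ≤ 0  holds
C2: U + P = 6 + 6 = 12; 12 < 13  holds
C3: S = 4, and 4 ≠ 3  holds
C4: 6 / 2 = 3, so 2 divides 6  holds
C5: 6 = 4*1 + 2, so 4 does not divide 6  fails

Violated: 5.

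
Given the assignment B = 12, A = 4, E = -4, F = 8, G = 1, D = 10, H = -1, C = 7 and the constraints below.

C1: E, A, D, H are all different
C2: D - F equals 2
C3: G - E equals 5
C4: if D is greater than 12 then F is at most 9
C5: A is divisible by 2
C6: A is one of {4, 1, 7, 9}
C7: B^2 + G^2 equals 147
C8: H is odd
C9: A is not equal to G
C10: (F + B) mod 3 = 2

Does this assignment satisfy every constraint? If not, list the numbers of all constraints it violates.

Violated: 7.

C1: values -4, 4, 10, -1 are pairwise distinct  true
C2: D - F = 10 - 8 = 2  true
C3: G - E = 1 - (-4) = 5  true
C4: D = 10, not > 12; antecedent false, conditional vacuously true  true
C5: 4 / 2 = 2, so 2 divides 4  true
C6: A = 4 is in {4, 1, 7, 9}  true
C7: B^2 + G^2 = 12^2 + 1^2 = 144 + 1 = 145, not 147  false
C8: H = -1 is odd  true
C9: A = 4, G = 1; distinct  true
C10: F + B = 20; 20 mod 3 = 2  true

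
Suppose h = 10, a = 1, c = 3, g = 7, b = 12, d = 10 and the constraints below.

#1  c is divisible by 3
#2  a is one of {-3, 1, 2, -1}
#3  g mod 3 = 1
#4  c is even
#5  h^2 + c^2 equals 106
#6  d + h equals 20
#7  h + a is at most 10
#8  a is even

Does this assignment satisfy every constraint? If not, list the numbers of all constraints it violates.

The assignment fails constraints 4, 5, 7, and 8.

#1 3 / 3 = 1, so 3 divides 3 — holds.
#2 a = 1 is in {-3, 1, 2, -1} — holds.
#3 7 mod 3 = 1 — holds.
#4 c = 3 is odd — fails.
#5 h^2 + c^2 = 10^2 + 3^2 = 100 + 9 = 109, not 106 — fails.
#6 d + h = 10 + 10 = 20 — holds.
#7 h + a = 10 + 1 = 11; 11 > 10, bound 10 not met — fails.
#8 a = 1 is odd — fails.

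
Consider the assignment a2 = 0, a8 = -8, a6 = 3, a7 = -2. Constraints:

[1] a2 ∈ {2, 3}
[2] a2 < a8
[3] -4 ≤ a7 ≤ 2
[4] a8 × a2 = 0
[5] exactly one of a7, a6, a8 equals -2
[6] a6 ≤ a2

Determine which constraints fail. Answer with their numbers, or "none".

[1] a2 = 0 is not in {2, 3} — violated.
[2] a2 = 0, a8 = -8; 0 ≥ -8 (want <) — violated.
[3] a7 = -2 lies in [-4, 2] — OK.
[4] a8 × a2 = -8 × 0 = 0 — OK.
[5] a7=-2, a6=3, a8=-8; 1 of them equals -2 — OK.
[6] a6 = 3, a2 = 0; 3 > 0 (want ≤) — violated.

Constraints 1, 2, 6 do not hold.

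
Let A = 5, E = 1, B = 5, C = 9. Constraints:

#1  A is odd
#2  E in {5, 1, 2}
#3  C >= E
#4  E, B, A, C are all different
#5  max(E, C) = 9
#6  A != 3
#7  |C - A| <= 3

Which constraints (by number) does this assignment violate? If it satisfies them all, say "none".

#1 A = 5 is odd — holds.
#2 E = 1 is in {5, 1, 2} — holds.
#3 C = 9, E = 1; 9 ≥ 1 — holds.
#4 B = A = 5, not all different — fails.
#5 max(1, 9) = 9 — holds.
#6 A = 5, and 5 ≠ 3 — holds.
#7 |9 - 5| = 4; 4 > 3, exceeds bound 3 — fails.

The assignment fails constraints 4 and 7.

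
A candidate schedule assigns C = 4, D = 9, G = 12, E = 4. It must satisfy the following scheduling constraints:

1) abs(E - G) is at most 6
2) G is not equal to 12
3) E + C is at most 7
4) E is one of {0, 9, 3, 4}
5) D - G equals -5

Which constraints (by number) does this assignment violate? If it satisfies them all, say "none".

Constraints 1, 2, 3, 5 do not hold.

1) abs(4 - 12) = 8; 8 > 6, exceeds bound 6  fails
2) G = 12, but 12 is required to differ  fails
3) E + C = 4 + 4 = 8; 8 > 7, bound 7 not met  fails
4) E = 4 is in {0, 9, 3, 4}  holds
5) D - G = 9 - 12 = -3, not -5  fails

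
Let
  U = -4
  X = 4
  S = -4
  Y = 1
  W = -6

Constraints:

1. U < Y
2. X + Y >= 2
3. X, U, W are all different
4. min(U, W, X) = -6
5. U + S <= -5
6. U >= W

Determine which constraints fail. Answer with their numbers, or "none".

1. U = -4, Y = 1; -4 < 1 — OK.
2. X + Y = 4 + 1 = 5; 5 ≥ 2 — OK.
3. values 4, -4, -6 are pairwise distinct — OK.
4. min(-4, -6, 4) = -6 — OK.
5. U + S = -4 + (-4) = -8; -8 ≤ -5 — OK.
6. U = -4, W = -6; -4 ≥ -6 — OK.

Yes — all constraints hold.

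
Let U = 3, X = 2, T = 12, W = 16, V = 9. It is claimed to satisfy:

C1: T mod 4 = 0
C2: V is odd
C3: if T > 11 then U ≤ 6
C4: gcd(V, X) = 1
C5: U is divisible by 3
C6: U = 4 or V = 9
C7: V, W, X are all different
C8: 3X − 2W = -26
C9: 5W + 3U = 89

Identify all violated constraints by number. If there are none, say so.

The assignment satisfies every constraint.

C1: 12 mod 4 = 0  true
C2: V = 9 is odd  true
C3: T = 12 > 11, so we need U ≤ 6; U = 3 ≤ 6  true
C4: gcd(9, 2) = 1  true
C5: 3 / 3 = 1, so 3 divides 3  true
C6: U = 3 ≠ 4, but V = 9 = 9 (second disjunct)  true
C7: values 9, 16, 2 are pairwise distinct  true
C8: 3X − 2W = 3(2) − 2(16) = -26  true
C9: 5W + 3U = 5(16) + 3(3) = 89  true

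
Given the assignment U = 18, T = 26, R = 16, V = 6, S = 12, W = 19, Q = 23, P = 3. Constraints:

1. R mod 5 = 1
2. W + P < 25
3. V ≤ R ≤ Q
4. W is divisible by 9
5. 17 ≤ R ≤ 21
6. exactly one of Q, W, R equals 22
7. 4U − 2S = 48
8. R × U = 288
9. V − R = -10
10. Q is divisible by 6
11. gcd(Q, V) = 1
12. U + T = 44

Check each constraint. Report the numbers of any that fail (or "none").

1. 16 mod 5 = 1  yes
2. W + P = 19 + 3 = 22; 22 < 25  yes
3. values 6 ≤ 16 ≤ 23  yes
4. 19 = 9×2 + 1, so 9 does not divide 19  no
5. R = 16 is outside [17, 21]  no
6. Q=23, W=19, R=16; 0 of them equal 22, not exactly one  no
7. 4U − 2S = 4(18) − 2(12) = 48  yes
8. R × U = 16 × 18 = 288  yes
9. V − R = 6 − 16 = -10  yes
10. 23 = 6×3 + 5, so 6 does not divide 23  no
11. gcd(23, 6) = 1  yes
12. U + T = 18 + 26 = 44  yes

Constraints 4, 5, 6, 10 are violated.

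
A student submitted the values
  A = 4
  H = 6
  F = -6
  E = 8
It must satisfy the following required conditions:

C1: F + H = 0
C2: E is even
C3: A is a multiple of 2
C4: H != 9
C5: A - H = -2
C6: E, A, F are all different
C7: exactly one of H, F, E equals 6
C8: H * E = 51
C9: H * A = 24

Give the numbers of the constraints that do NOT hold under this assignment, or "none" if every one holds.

C1: F + H = -6 + 6 = 0 — holds.
C2: E = 8 is even — holds.
C3: 4 / 2 = 2, so 2 divides 4 — holds.
C4: H = 6, and 6 ≠ 9 — holds.
C5: A - H = 4 - 6 = -2 — holds.
C6: values 8, 4, -6 are pairwise distinct — holds.
C7: H=6, F=-6, E=8; 1 of them equals 6 — holds.
C8: H * E = 6 * 8 = 48, not 51 — does not hold.
C9: H * A = 6 * 4 = 24 — holds.

Constraint 8 is violated.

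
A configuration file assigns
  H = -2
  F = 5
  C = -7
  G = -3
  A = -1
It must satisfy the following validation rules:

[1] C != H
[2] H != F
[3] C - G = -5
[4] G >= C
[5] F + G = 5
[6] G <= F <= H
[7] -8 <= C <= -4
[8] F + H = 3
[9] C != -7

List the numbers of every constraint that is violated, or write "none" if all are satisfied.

[1] C = -7, H = -2; distinct  yes
[2] H = -2, F = 5; distinct  yes
[3] C - G = -7 - (-3) = -4, not -5  no
[4] G = -3, C = -7; -3 ≥ -7  yes
[5] F + G = 5 + (-3) = 2, not 5  no
[6] values -3, 5, -2; F = 5 is not <= H = -2  no
[7] C = -7 lies in [-8, -4]  yes
[8] F + H = 5 + (-2) = 3  yes
[9] C = -7, but -7 is required to differ  no

The assignment fails constraints 3, 5, 6, and 9.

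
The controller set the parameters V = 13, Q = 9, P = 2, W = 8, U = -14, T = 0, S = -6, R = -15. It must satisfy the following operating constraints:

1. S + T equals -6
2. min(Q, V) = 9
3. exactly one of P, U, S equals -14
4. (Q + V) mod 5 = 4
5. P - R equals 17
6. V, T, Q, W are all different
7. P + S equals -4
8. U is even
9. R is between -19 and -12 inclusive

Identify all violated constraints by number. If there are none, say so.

Constraint 4 does not hold.

1. S + T = -6 + 0 = -6 — OK.
2. min(9, 13) = 9 — OK.
3. P=2, U=-14, S=-6; 1 of them equals -14 — OK.
4. Q + V = 22; 22 mod 5 = 2, not 4 — violated.
5. P - R = 2 - (-15) = 17 — OK.
6. values 13, 0, 9, 8 are pairwise distinct — OK.
7. P + S = 2 + (-6) = -4 — OK.
8. U = -14 is even — OK.
9. R = -15 lies in [-19, -12] — OK.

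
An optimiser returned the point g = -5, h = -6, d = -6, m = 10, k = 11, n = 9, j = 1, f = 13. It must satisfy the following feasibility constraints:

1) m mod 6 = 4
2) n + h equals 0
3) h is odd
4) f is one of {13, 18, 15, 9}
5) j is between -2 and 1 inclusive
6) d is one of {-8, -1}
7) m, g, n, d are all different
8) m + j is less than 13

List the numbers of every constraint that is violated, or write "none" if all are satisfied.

1) 10 mod 6 = 4  true
2) n + h = 9 + (-6) = 3, not 0  false
3) h = -6 is even  false
4) f = 13 is in {13, 18, 15, 9}  true
5) j = 1 lies in [-2, 1]  true
6) d = -6 is not in {-8, -1}  false
7) values 10, -5, 9, -6 are pairwise distinct  true
8) m + j = 10 + 1 = 11; 11 < 13  true

The assignment fails constraints 2, 3, and 6.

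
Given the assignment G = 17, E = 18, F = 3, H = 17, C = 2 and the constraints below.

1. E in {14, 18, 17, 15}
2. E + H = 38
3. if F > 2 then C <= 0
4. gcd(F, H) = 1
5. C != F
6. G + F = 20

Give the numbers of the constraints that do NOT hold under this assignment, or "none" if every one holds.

1. E = 18 is in {14, 18, 17, 15} — holds.
2. E + H = 18 + 17 = 35, not 38 — does not hold.
3. F = 3 > 2, so we need C ≤ 0; but C = 2 > 0 — does not hold.
4. gcd(3, 17) = 1 — holds.
5. C = 2, F = 3; distinct — holds.
6. G + F = 17 + 3 = 20 — holds.

No — constraints 2 and 3 are not satisfied.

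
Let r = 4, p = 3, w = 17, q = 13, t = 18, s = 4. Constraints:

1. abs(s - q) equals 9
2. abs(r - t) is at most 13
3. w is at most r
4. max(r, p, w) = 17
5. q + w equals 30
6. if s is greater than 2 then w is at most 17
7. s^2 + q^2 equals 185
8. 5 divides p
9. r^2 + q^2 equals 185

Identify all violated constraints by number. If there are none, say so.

1. abs(4 - 13) = 9 — satisfied.
2. abs(4 - 18) = 14; 14 > 13, exceeds bound 13 — violated.
3. w = 17, r = 4; 17 > 4 (want ≤) — violated.
4. max(4, 3, 17) = 17 — satisfied.
5. q + w = 13 + 17 = 30 — satisfied.
6. s = 4 > 2, so we need w ≤ 17; w = 17 ≤ 17 — satisfied.
7. s^2 + q^2 = 4^2 + 13^2 = 16 + 169 = 185 — satisfied.
8. 3 = 5*0 + 3, so 5 does not divide 3 — violated.
9. r^2 + q^2 = 4^2 + 13^2 = 16 + 169 = 185 — satisfied.

The assignment fails constraints 2, 3, 8.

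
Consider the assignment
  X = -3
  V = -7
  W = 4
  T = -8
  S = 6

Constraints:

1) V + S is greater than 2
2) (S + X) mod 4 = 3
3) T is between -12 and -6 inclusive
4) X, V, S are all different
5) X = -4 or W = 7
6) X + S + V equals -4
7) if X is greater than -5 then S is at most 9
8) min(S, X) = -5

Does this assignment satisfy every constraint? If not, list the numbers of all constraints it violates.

Constraints 1, 5, and 8 are violated.

1) V + S = -7 + 6 = -1; -1 ≤ 2, bound 2 not met  ✘
2) S + X = 3; 3 mod 4 = 3  ✔
3) T = -8 lies in [-12, -6]  ✔
4) values -3, -7, 6 are pairwise distinct  ✔
5) X = -3 ≠ -4 and W = 4 ≠ 7; both disjuncts false  ✘
6) X + S + V = -3 + 6 + (-7) = -4  ✔
7) X = -3 > -5, so we need S ≤ 9; S = 6 ≤ 9  ✔
8) min(6, -3) = -3, not -5  ✘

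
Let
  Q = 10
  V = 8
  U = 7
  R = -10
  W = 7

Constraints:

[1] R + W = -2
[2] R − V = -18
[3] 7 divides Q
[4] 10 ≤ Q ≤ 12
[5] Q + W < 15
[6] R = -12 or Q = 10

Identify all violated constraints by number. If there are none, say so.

Constraints 1, 3, and 5 are violated.

[1] R + W = -10 + 7 = -3, not -2 — fails.
[2] R − V = -10 − 8 = -18 — holds.
[3] 10 = 7×1 + 3, so 7 does not divide 10 — fails.
[4] Q = 10 lies in [10, 12] — holds.
[5] Q + W = 10 + 7 = 17; 17 ≥ 15, bound 15 not met — fails.
[6] R = -10 ≠ -12, but Q = 10 = 10 (second disjunct) — holds.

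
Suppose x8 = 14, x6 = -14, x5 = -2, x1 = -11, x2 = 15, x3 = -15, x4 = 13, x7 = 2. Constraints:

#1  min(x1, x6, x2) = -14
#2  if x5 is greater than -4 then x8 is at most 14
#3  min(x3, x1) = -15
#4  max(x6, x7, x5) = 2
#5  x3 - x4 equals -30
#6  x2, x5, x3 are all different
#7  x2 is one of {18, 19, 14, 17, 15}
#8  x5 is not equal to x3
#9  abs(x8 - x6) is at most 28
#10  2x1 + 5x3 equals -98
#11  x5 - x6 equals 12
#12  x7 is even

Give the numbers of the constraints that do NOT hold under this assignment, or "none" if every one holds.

Constraints 5, 10 are violated.

#1 min(-11, -14, 15) = -14 — holds.
#2 x5 = -2 > -4, so we need x8 ≤ 14; x8 = 14 ≤ 14 — holds.
#3 min(-15, -11) = -15 — holds.
#4 max(-14, 2, -2) = 2 — holds.
#5 x3 - x4 = -15 - 13 = -28, not -30 — fails.
#6 values 15, -2, -15 are pairwise distinct — holds.
#7 x2 = 15 is in {18, 19, 14, 17, 15} — holds.
#8 x5 = -2, x3 = -15; distinct — holds.
#9 abs(14 - (-14)) = 28; 28 ≤ 28 — holds.
#10 2x1 + 5x3 = 2(-11) + 5(-15) = -97, not -98 — fails.
#11 x5 - x6 = -2 - (-14) = 12 — holds.
#12 x7 = 2 is even — holds.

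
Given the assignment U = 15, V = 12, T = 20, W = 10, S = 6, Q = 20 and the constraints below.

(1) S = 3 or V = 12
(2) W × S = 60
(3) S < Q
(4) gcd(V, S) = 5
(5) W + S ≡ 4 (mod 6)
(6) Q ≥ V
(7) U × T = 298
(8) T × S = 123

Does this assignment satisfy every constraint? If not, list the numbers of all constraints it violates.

(1) S = 6 ≠ 3, but V = 12 = 12 (second disjunct) — holds.
(2) W × S = 10 × 6 = 60 — holds.
(3) S = 6, Q = 20; 6 < 20 — holds.
(4) gcd(12, 6) = 6, not 5 — does not hold.
(5) W + S = 16; 16 mod 6 = 4 — holds.
(6) Q = 20, V = 12; 20 ≥ 12 — holds.
(7) U × T = 15 × 20 = 300, not 298 — does not hold.
(8) T × S = 20 × 6 = 120, not 123 — does not hold.

Constraints 4, 7, and 8 are violated.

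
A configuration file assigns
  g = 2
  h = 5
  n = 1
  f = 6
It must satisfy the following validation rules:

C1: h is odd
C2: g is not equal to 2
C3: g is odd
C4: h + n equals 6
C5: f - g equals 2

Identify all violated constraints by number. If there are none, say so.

C1: h = 5 is odd  true
C2: g = 2, but 2 is required to differ  false
C3: g = 2 is even  false
C4: h + n = 5 + 1 = 6  true
C5: f - g = 6 - 2 = 4, not 2  false

Constraints 2, 3, 5 are violated.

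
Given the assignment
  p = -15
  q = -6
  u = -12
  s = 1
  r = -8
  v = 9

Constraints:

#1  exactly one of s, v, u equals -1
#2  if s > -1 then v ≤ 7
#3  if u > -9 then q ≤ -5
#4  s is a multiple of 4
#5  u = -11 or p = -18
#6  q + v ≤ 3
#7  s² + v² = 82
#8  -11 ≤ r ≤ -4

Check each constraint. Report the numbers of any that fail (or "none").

#1 s=1, v=9, u=-12; 0 of them equal -1, not exactly one  no
#2 s = 1 > -1, so we need v ≤ 7; but v = 9 > 7  no
#3 u = -12, not > -9; antecedent false, conditional vacuously true  yes
#4 1 = 4×0 + 1, so 4 does not divide 1  no
#5 u = -12 ≠ -11 and p = -15 ≠ -18; both disjuncts false  no
#6 q + v = -6 + 9 = 3; 3 ≤ 3  yes
#7 s² + v² = 1² + 9² = 1 + 81 = 82  yes
#8 r = -8 lies in [-11, -4]  yes

Violated: 1, 2, 4, and 5.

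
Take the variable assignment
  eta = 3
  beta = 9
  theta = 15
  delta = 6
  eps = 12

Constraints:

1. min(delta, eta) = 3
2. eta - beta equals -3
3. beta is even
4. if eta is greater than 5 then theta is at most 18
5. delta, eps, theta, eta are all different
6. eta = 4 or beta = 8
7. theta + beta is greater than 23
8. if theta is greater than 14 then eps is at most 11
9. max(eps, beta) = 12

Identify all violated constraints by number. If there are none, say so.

1. min(6, 3) = 3  ✓
2. eta - beta = 3 - 9 = -6, not -3  ✗
3. beta = 9 is odd  ✗
4. eta = 3, not > 5; antecedent false, conditional vacuously true  ✓
5. values 6, 12, 15, 3 are pairwise distinct  ✓
6. eta = 3 ≠ 4 and beta = 9 ≠ 8; both disjuncts false  ✗
7. theta + beta = 15 + 9 = 24; 24 > 23  ✓
8. theta = 15 > 14, so we need eps ≤ 11; but eps = 12 > 11  ✗
9. max(12, 9) = 12  ✓

Constraints 2, 3, 6, 8 do not hold.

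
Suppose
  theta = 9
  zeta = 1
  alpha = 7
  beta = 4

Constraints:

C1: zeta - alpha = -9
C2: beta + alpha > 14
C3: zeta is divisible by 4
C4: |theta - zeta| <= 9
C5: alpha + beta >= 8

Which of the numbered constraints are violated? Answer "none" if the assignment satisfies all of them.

No — constraints 1, 2, and 3 are not satisfied.

C1: zeta - alpha = 1 - 7 = -6, not -9 — violated.
C2: beta + alpha = 4 + 7 = 11; 11 ≤ 14, bound 14 not met — violated.
C3: 1 = 4*0 + 1, so 4 does not divide 1 — violated.
C4: |9 - 1| = 8; 8 ≤ 9 — satisfied.
C5: alpha + beta = 7 + 4 = 11; 11 ≥ 8 — satisfied.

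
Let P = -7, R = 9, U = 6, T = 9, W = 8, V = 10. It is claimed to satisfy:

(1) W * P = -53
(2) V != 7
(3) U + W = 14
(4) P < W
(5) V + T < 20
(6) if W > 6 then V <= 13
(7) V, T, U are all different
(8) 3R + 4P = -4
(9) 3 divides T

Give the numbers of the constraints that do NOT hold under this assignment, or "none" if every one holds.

Violated: 1 and 8.

(1) W * P = 8 * (-7) = -56, not -53 — fails.
(2) V = 10, and 10 ≠ 7 — holds.
(3) U + W = 6 + 8 = 14 — holds.
(4) P = -7, W = 8; -7 < 8 — holds.
(5) V + T = 10 + 9 = 19; 19 < 20 — holds.
(6) W = 8 > 6, so we need V ≤ 13; V = 10 ≤ 13 — holds.
(7) values 10, 9, 6 are pairwise distinct — holds.
(8) 3R + 4P = 3(9) + 4(-7) = -1, not -4 — fails.
(9) 9 / 3 = 3, so 3 divides 9 — holds.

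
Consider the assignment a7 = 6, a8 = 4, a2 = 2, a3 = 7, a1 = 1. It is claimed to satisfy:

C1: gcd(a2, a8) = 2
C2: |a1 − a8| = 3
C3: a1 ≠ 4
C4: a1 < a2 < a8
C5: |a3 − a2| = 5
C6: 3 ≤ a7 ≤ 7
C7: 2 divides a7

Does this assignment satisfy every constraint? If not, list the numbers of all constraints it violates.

C1: gcd(2, 4) = 2 — OK.
C2: |1 − 4| = 3 — OK.
C3: a1 = 1, and 1 ≠ 4 — OK.
C4: values 1 < 2 < 4 — OK.
C5: |7 − 2| = 5 — OK.
C6: a7 = 6 lies in [3, 7] — OK.
C7: 6 / 2 = 3, so 2 divides 6 — OK.

Yes — all constraints hold.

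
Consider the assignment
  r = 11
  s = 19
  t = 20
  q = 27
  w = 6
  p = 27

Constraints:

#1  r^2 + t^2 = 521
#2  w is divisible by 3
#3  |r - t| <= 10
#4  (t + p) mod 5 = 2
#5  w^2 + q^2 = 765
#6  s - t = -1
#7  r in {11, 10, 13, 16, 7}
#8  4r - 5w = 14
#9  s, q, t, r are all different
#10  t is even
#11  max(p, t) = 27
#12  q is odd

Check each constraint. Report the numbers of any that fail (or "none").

The assignment satisfies every constraint.

#1 r^2 + t^2 = 11^2 + 20^2 = 121 + 400 = 521  ✔
#2 6 / 3 = 2, so 3 divides 6  ✔
#3 |11 - 20| = 9; 9 ≤ 10  ✔
#4 t + p = 47; 47 mod 5 = 2  ✔
#5 w^2 + q^2 = 6^2 + 27^2 = 36 + 729 = 765  ✔
#6 s - t = 19 - 20 = -1  ✔
#7 r = 11 is in {11, 10, 13, 16, 7}  ✔
#8 4r - 5w = 4(11) - 5(6) = 14  ✔
#9 values 19, 27, 20, 11 are pairwise distinct  ✔
#10 t = 20 is even  ✔
#11 max(27, 20) = 27  ✔
#12 q = 27 is odd  ✔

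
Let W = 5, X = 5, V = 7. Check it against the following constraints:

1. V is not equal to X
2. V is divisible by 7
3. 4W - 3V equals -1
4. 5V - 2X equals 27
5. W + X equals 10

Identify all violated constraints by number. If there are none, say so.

1. V = 7, X = 5; distinct  ✔
2. 7 / 7 = 1, so 7 divides 7  ✔
3. 4W - 3V = 4(5) - 3(7) = -1  ✔
4. 5V - 2X = 5(7) - 2(5) = 25, not 27  ✘
5. W + X = 5 + 5 = 10  ✔

No — constraint 4 is not satisfied.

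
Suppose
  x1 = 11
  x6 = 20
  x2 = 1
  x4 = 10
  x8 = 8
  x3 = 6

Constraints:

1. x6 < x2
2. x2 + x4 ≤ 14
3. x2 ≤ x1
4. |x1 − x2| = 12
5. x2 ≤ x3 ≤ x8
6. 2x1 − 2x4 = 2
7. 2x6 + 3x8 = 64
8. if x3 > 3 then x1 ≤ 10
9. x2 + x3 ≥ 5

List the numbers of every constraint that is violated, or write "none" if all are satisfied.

The assignment fails constraints 1, 4, and 8.

1. x6 = 20, x2 = 1; 20 ≥ 1 (want <)  no
2. x2 + x4 = 1 + 10 = 11; 11 ≤ 14  yes
3. x2 = 1, x1 = 11; 1 ≤ 11  yes
4. |11 − 1| = 10, not 12  no
5. values 1 ≤ 6 ≤ 8  yes
6. 2x1 − 2x4 = 2(11) − 2(10) = 2  yes
7. 2x6 + 3x8 = 2(20) + 3(8) = 64  yes
8. x3 = 6 > 3, so we need x1 ≤ 10; but x1 = 11 > 10  no
9. x2 + x3 = 1 + 6 = 7; 7 ≥ 5  yes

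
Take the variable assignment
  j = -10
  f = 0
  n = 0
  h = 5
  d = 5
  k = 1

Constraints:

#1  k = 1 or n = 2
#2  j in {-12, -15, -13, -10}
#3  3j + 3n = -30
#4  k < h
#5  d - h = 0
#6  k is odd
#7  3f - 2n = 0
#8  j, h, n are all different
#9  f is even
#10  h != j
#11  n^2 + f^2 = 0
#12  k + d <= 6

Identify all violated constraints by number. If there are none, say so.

None — every constraint holds.

#1 k = 1 = 1 (first disjunct)  true
#2 j = -10 is in {-12, -15, -13, -10}  true
#3 3j + 3n = 3(-10) + 3(0) = -30  true
#4 k = 1, h = 5; 1 < 5  true
#5 d - h = 5 - 5 = 0  true
#6 k = 1 is odd  true
#7 3f - 2n = 3(0) - 2(0) = 0  true
#8 values -10, 5, 0 are pairwise distinct  true
#9 f = 0 is even  true
#10 h = 5, j = -10; distinct  true
#11 n^2 + f^2 = 0^2 + 0^2 = 0 + 0 = 0  true
#12 k + d = 1 + 5 = 6; 6 ≤ 6  true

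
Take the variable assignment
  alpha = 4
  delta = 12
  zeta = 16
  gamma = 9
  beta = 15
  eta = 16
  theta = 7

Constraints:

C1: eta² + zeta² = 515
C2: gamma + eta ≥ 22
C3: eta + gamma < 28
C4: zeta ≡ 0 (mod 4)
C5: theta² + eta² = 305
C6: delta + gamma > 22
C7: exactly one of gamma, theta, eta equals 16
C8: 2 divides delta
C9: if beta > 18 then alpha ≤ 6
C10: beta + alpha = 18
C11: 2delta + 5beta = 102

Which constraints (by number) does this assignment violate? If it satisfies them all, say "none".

Violated: 1, 6, 10, and 11.

C1: eta² + zeta² = 16² + 16² = 256 + 256 = 512, not 515  false
C2: gamma + eta = 9 + 16 = 25; 25 ≥ 22  true
C3: eta + gamma = 16 + 9 = 25; 25 < 28  true
C4: 16 mod 4 = 0  true
C5: theta² + eta² = 7² + 16² = 49 + 256 = 305  true
C6: delta + gamma = 12 + 9 = 21; 21 ≤ 22, bound 22 not met  false
C7: gamma=9, theta=7, eta=16; 1 of them equals 16  true
C8: 12 / 2 = 6, so 2 divides 12  true
C9: beta = 15, not > 18; antecedent false, conditional vacuously true  true
C10: beta + alpha = 15 + 4 = 19, not 18  false
C11: 2delta + 5beta = 2(12) + 5(15) = 99, not 102  false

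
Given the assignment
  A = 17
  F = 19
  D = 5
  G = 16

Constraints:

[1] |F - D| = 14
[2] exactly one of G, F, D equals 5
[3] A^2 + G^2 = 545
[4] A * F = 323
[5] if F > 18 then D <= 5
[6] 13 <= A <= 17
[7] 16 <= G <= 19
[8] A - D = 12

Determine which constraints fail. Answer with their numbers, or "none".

[1] |19 - 5| = 14  ✓
[2] G=16, F=19, D=5; 1 of them equals 5  ✓
[3] A^2 + G^2 = 17^2 + 16^2 = 289 + 256 = 545  ✓
[4] A * F = 17 * 19 = 323  ✓
[5] F = 19 > 18, so we need D ≤ 5; D = 5 ≤ 5  ✓
[6] A = 17 lies in [13, 17]  ✓
[7] G = 16 lies in [16, 19]  ✓
[8] A - D = 17 - 5 = 12  ✓

Yes — all constraints hold.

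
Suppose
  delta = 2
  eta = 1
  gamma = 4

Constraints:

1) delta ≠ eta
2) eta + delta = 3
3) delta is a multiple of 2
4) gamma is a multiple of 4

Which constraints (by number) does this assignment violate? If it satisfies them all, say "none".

1) delta = 2, eta = 1; distinct — holds.
2) eta + delta = 1 + 2 = 3 — holds.
3) 2 / 2 = 1, so 2 divides 2 — holds.
4) 4 / 4 = 1, so 4 divides 4 — holds.

All constraints are satisfied.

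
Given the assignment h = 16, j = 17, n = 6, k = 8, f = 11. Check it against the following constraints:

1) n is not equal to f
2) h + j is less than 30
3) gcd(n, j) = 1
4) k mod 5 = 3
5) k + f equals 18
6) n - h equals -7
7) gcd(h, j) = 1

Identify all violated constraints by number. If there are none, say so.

Constraints 2, 5, 6 are violated.

1) n = 6, f = 11; distinct — OK.
2) h + j = 16 + 17 = 33; 33 ≥ 30, bound 30 not met — violated.
3) gcd(6, 17) = 1 — OK.
4) 8 mod 5 = 3 — OK.
5) k + f = 8 + 11 = 19, not 18 — violated.
6) n - h = 6 - 16 = -10, not -7 — violated.
7) gcd(16, 17) = 1 — OK.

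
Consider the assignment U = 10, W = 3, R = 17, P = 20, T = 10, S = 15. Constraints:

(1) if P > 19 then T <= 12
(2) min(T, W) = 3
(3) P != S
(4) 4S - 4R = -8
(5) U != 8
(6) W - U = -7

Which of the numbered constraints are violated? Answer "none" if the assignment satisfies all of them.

None — every constraint holds.

(1) P = 20 > 19, so we need T ≤ 12; T = 10 ≤ 12  true
(2) min(10, 3) = 3  true
(3) P = 20, S = 15; distinct  true
(4) 4S - 4R = 4(15) - 4(17) = -8  true
(5) U = 10, and 10 ≠ 8  true
(6) W - U = 3 - 10 = -7  true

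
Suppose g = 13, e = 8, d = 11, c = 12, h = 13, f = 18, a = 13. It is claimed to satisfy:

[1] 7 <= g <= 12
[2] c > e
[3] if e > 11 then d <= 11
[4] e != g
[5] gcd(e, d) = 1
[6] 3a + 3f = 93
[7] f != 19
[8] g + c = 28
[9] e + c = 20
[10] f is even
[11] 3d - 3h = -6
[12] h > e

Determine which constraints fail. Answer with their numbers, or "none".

The assignment fails constraints 1, 8.

[1] g = 13 is outside [7, 12]  no
[2] c = 12, e = 8; 12 > 8  yes
[3] e = 8, not > 11; antecedent false, conditional vacuously true  yes
[4] e = 8, g = 13; distinct  yes
[5] gcd(8, 11) = 1  yes
[6] 3a + 3f = 3(13) + 3(18) = 93  yes
[7] f = 18, and 18 ≠ 19  yes
[8] g + c = 13 + 12 = 25, not 28  no
[9] e + c = 8 + 12 = 20  yes
[10] f = 18 is even  yes
[11] 3d - 3h = 3(11) - 3(13) = -6  yes
[12] h = 13, e = 8; 13 > 8  yes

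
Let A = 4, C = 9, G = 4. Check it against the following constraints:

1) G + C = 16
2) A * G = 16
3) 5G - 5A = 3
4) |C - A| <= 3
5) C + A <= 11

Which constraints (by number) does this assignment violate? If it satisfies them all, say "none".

The assignment fails constraints 1, 3, 4, and 5.

1) G + C = 4 + 9 = 13, not 16  false
2) A * G = 4 * 4 = 16  true
3) 5G - 5A = 5(4) - 5(4) = 0, not 3  false
4) |9 - 4| = 5; 5 > 3, exceeds bound 3  false
5) C + A = 9 + 4 = 13; 13 > 11, bound 11 not met  false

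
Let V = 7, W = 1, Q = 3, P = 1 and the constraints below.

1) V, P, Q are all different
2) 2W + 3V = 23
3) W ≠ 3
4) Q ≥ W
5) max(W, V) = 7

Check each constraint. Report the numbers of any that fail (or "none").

1) values 7, 1, 3 are pairwise distinct  yes
2) 2W + 3V = 2(1) + 3(7) = 23  yes
3) W = 1, and 1 ≠ 3  yes
4) Q = 3, W = 1; 3 ≥ 1  yes
5) max(1, 7) = 7  yes

The assignment satisfies every constraint.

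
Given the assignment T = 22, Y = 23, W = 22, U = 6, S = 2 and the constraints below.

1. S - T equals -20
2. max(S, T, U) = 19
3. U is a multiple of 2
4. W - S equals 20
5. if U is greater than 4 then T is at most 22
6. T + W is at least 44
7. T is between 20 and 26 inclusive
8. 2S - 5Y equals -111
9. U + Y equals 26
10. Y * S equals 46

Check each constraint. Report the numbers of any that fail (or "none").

Constraints 2 and 9 do not hold.

1. S - T = 2 - 22 = -20  ✔
2. max(2, 22, 6) = 22, not 19  ✘
3. 6 / 2 = 3, so 2 divides 6  ✔
4. W - S = 22 - 2 = 20  ✔
5. U = 6 > 4, so we need T ≤ 22; T = 22 ≤ 22  ✔
6. T + W = 22 + 22 = 44; 44 ≥ 44  ✔
7. T = 22 lies in [20, 26]  ✔
8. 2S - 5Y = 2(2) - 5(23) = -111  ✔
9. U + Y = 6 + 23 = 29, not 26  ✘
10. Y * S = 23 * 2 = 46  ✔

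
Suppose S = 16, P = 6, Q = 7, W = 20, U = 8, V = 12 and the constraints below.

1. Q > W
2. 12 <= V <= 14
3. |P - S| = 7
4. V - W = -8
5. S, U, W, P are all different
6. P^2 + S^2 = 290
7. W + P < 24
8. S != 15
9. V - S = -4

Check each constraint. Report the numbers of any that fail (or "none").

1. Q = 7, W = 20; 7 ≤ 20 (want >) — violated.
2. V = 12 lies in [12, 14] — OK.
3. |6 - 16| = 10, not 7 — violated.
4. V - W = 12 - 20 = -8 — OK.
5. values 16, 8, 20, 6 are pairwise distinct — OK.
6. P^2 + S^2 = 6^2 + 16^2 = 36 + 256 = 292, not 290 — violated.
7. W + P = 20 + 6 = 26; 26 ≥ 24, bound 24 not met — violated.
8. S = 16, and 16 ≠ 15 — OK.
9. V - S = 12 - 16 = -4 — OK.

No — constraints 1, 3, 6, and 7 are not satisfied.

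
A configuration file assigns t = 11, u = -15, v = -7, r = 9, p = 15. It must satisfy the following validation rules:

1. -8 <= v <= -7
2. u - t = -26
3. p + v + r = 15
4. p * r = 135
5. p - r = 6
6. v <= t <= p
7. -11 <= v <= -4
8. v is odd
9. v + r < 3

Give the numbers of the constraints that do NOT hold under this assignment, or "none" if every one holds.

The assignment fails constraint 3.

1. v = -7 lies in [-8, -7] — satisfied.
2. u - t = -15 - 11 = -26 — satisfied.
3. p + v + r = 15 + (-7) + 9 = 17, not 15 — violated.
4. p * r = 15 * 9 = 135 — satisfied.
5. p - r = 15 - 9 = 6 — satisfied.
6. values -7 <= 11 <= 15 — satisfied.
7. v = -7 lies in [-11, -4] — satisfied.
8. v = -7 is odd — satisfied.
9. v + r = -7 + 9 = 2; 2 < 3 — satisfied.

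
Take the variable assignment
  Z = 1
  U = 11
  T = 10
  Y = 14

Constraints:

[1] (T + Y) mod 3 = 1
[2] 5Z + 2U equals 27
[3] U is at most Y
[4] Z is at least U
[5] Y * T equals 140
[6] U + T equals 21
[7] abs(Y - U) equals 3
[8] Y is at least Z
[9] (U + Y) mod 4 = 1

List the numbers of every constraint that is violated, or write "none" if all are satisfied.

No — constraints 1 and 4 are not satisfied.

[1] T + Y = 24; 24 mod 3 = 0, not 1  ✘
[2] 5Z + 2U = 5(1) + 2(11) = 27  ✔
[3] U = 11, Y = 14; 11 ≤ 14  ✔
[4] Z = 1, U = 11; 1 < 11 (want ≥)  ✘
[5] Y * T = 14 * 10 = 140  ✔
[6] U + T = 11 + 10 = 21  ✔
[7] abs(14 - 11) = 3  ✔
[8] Y = 14, Z = 1; 14 ≥ 1  ✔
[9] U + Y = 25; 25 mod 4 = 1  ✔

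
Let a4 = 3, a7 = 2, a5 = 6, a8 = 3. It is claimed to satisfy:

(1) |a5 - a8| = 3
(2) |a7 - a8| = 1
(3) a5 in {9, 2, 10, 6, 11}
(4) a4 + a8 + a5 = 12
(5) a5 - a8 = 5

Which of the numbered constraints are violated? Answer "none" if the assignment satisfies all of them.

Constraint 5 does not hold.

(1) |6 - 3| = 3  yes
(2) |2 - 3| = 1  yes
(3) a5 = 6 is in {9, 2, 10, 6, 11}  yes
(4) a4 + a8 + a5 = 3 + 3 + 6 = 12  yes
(5) a5 - a8 = 6 - 3 = 3, not 5  no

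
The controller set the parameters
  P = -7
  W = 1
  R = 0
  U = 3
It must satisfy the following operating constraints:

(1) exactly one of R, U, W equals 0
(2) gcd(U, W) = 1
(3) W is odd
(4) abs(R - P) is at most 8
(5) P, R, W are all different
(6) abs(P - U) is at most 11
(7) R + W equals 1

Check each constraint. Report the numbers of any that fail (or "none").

No violations.

(1) R=0, U=3, W=1; 1 of them equals 0 — satisfied.
(2) gcd(3, 1) = 1 — satisfied.
(3) W = 1 is odd — satisfied.
(4) abs(0 - (-7)) = 7; 7 ≤ 8 — satisfied.
(5) values -7, 0, 1 are pairwise distinct — satisfied.
(6) abs(-7 - 3) = 10; 10 ≤ 11 — satisfied.
(7) R + W = 0 + 1 = 1 — satisfied.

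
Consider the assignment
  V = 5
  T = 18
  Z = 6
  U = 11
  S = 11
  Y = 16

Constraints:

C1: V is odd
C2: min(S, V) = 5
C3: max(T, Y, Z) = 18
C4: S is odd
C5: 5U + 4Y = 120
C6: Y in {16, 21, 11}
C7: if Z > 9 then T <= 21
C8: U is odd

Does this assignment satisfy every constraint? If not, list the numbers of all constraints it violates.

Constraint 5 is violated.

C1: V = 5 is odd — holds.
C2: min(11, 5) = 5 — holds.
C3: max(18, 16, 6) = 18 — holds.
C4: S = 11 is odd — holds.
C5: 5U + 4Y = 5(11) + 4(16) = 119, not 120 — does not hold.
C6: Y = 16 is in {16, 21, 11} — holds.
C7: Z = 6, not > 9; antecedent false, conditional vacuously true — holds.
C8: U = 11 is odd — holds.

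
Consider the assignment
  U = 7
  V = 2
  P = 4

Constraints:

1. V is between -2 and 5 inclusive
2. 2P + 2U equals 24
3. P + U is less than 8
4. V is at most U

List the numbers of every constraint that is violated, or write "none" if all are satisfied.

Constraints 2, 3 are violated.

1. V = 2 lies in [-2, 5] — satisfied.
2. 2P + 2U = 2(4) + 2(7) = 22, not 24 — violated.
3. P + U = 4 + 7 = 11; 11 ≥ 8, bound 8 not met — violated.
4. V = 2, U = 7; 2 ≤ 7 — satisfied.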